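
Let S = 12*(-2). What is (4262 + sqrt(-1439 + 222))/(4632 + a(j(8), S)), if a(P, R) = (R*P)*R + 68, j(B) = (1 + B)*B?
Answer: 2131/23086 + I*sqrt(1217)/46172 ≈ 0.092307 + 0.00075556*I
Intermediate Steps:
j(B) = B*(1 + B)
S = -24
a(P, R) = 68 + P*R**2 (a(P, R) = (P*R)*R + 68 = P*R**2 + 68 = 68 + P*R**2)
(4262 + sqrt(-1439 + 222))/(4632 + a(j(8), S)) = (4262 + sqrt(-1439 + 222))/(4632 + (68 + (8*(1 + 8))*(-24)**2)) = (4262 + sqrt(-1217))/(4632 + (68 + (8*9)*576)) = (4262 + I*sqrt(1217))/(4632 + (68 + 72*576)) = (4262 + I*sqrt(1217))/(4632 + (68 + 41472)) = (4262 + I*sqrt(1217))/(4632 + 41540) = (4262 + I*sqrt(1217))/46172 = (4262 + I*sqrt(1217))*(1/46172) = 2131/23086 + I*sqrt(1217)/46172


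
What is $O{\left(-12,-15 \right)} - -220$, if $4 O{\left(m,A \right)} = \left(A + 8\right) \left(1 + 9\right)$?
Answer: $\frac{405}{2} \approx 202.5$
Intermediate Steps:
$O{\left(m,A \right)} = 20 + \frac{5 A}{2}$ ($O{\left(m,A \right)} = \frac{\left(A + 8\right) \left(1 + 9\right)}{4} = \frac{\left(8 + A\right) 10}{4} = \frac{80 + 10 A}{4} = 20 + \frac{5 A}{2}$)
$O{\left(-12,-15 \right)} - -220 = \left(20 + \frac{5}{2} \left(-15\right)\right) - -220 = \left(20 - \frac{75}{2}\right) + 220 = - \frac{35}{2} + 220 = \frac{405}{2}$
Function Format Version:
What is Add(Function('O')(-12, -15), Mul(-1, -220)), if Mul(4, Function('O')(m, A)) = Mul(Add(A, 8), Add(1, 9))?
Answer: Rational(405, 2) ≈ 202.50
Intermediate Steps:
Function('O')(m, A) = Add(20, Mul(Rational(5, 2), A)) (Function('O')(m, A) = Mul(Rational(1, 4), Mul(Add(A, 8), Add(1, 9))) = Mul(Rational(1, 4), Mul(Add(8, A), 10)) = Mul(Rational(1, 4), Add(80, Mul(10, A))) = Add(20, Mul(Rational(5, 2), A)))
Add(Function('O')(-12, -15), Mul(-1, -220)) = Add(Add(20, Mul(Rational(5, 2), -15)), Mul(-1, -220)) = Add(Add(20, Rational(-75, 2)), 220) = Add(Rational(-35, 2), 220) = Rational(405, 2)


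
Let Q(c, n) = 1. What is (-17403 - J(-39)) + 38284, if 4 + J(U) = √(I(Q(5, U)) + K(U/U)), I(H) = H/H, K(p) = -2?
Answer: 20885 - I ≈ 20885.0 - 1.0*I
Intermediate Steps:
I(H) = 1
J(U) = -4 + I (J(U) = -4 + √(1 - 2) = -4 + √(-1) = -4 + I)
(-17403 - J(-39)) + 38284 = (-17403 - (-4 + I)) + 38284 = (-17403 + (4 - I)) + 38284 = (-17399 - I) + 38284 = 20885 - I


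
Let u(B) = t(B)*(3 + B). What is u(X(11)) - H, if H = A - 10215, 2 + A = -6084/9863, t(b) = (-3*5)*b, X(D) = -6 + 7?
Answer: 100184575/9863 ≈ 10158.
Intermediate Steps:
X(D) = 1
t(b) = -15*b
u(B) = -15*B*(3 + B) (u(B) = (-15*B)*(3 + B) = -15*B*(3 + B))
A = -25810/9863 (A = -2 - 6084/9863 = -25810/9863 ≈ -2.6169)
H = -100776355/9863 (H = -25810/9863 - 10215 = -100776355/9863 ≈ -10218.)
u(X(11)) - H = -15*1*(3 + 1) - 1*(-100776355/9863) = -15*1*4 + 100776355/9863 = -60 + 100776355/9863 = 100184575/9863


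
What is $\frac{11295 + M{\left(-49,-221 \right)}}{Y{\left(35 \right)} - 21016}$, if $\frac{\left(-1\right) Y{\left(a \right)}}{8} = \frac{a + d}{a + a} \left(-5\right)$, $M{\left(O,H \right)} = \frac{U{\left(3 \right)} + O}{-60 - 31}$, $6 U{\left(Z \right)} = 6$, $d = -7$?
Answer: $- \frac{342631}{637000} \approx -0.53788$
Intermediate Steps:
$U{\left(Z \right)} = 1$ ($U{\left(Z \right)} = \frac{1}{6} \cdot 6 = 1$)
$M{\left(O,H \right)} = - \frac{1}{91} - \frac{O}{91}$ ($M{\left(O,H \right)} = \frac{1 + O}{-60 - 31} = \frac{1 + O}{-91} = \left(1 + O\right) \left(- \frac{1}{91}\right) = - \frac{1}{91} - \frac{O}{91}$)
$Y{\left(a \right)} = \frac{20 \left(-7 + a\right)}{a}$ ($Y{\left(a \right)} = - 8 \frac{a - 7}{a + a} \left(-5\right) = - 8 \frac{-7 + a}{2 a} \left(-5\right) = - 8 \left(- \frac{5 \left(-7 + a\right)}{2 a}\right) = \frac{20 \left(-7 + a\right)}{a}$)
$\frac{11295 + M{\left(-49,-221 \right)}}{Y{\left(35 \right)} - 21016} = \frac{11295 - - \frac{48}{91}}{\left(20 - \frac{140}{35}\right) - 21016} = \frac{11295 + \left(- \frac{1}{91} + \frac{7}{13}\right)}{\left(20 - 4\right) - 21016} = \frac{11295 + \frac{48}{91}}{\left(20 - 4\right) - 21016} = \frac{1027893}{91 \left(16 - 21016\right)} = \frac{1027893}{91 \left(-21000\right)} = \frac{1027893}{91} \left(- \frac{1}{21000}\right) = - \frac{342631}{637000}$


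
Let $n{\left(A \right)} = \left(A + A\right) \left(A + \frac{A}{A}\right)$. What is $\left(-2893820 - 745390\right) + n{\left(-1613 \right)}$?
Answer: $1561102$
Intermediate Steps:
$n{\left(A \right)} = 2 A \left(1 + A\right)$ ($n{\left(A \right)} = 2 A \left(A + 1\right) = 2 A \left(1 + A\right)$)
$\left(-2893820 - 745390\right) + n{\left(-1613 \right)} = \left(-2893820 - 745390\right) + 2 \left(-1613\right) \left(1 - 1613\right) = -3639210 + 2 \left(-1613\right) \left(-1612\right) = -3639210 + 5200312 = 1561102$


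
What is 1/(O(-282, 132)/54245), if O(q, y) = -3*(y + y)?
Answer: -54245/792 ≈ -68.491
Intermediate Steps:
O(q, y) = -6*y
1/(O(-282, 132)/54245) = 1/(-6*132/54245) = 1/(-792*1/54245) = 1/(-792/54245) = -54245/792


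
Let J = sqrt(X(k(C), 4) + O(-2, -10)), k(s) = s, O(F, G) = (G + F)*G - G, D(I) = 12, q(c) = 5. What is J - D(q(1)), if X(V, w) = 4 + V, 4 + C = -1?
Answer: -12 + sqrt(129) ≈ -0.64218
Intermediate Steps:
C = -5 (C = -4 - 1 = -5)
O(F, G) = -G + G*(F + G) (O(F, G) = (F + G)*G - G = G*(F + G) - G = -G + G*(F + G))
J = sqrt(129) (J = sqrt((4 - 5) - 10*(-1 - 2 - 10)) = sqrt(-1 - 10*(-13)) = sqrt(-1 + 130) = sqrt(129) ≈ 11.358)
J - D(q(1)) = sqrt(129) - 1*12 = sqrt(129) - 12 = -12 + sqrt(129)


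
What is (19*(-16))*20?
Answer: -6080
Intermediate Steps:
(19*(-16))*20 = -304*20 = -6080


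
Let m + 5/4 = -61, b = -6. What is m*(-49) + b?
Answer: 12177/4 ≈ 3044.3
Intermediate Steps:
m = -249/4 (m = -5/4 - 61 = -249/4 ≈ -62.250)
m*(-49) + b = -249/4*(-49) - 6 = 12201/4 - 6 = 12177/4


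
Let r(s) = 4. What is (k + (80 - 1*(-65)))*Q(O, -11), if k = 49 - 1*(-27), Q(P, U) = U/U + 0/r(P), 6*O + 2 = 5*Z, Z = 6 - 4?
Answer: 221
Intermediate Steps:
Z = 2
O = 4/3 (O = -⅓ + (5*2)/6 = -⅓ + (⅙)*10 = -⅓ + 5/3 = 4/3 ≈ 1.3333)
Q(P, U) = 1 (Q(P, U) = U/U + 0/4 = 1 + 0*(¼) = 1 + 0 = 1)
k = 76 (k = 49 + 27 = 76)
(k + (80 - 1*(-65)))*Q(O, -11) = (76 + (80 - 1*(-65)))*1 = (76 + (80 + 65))*1 = (76 + 145)*1 = 221*1 = 221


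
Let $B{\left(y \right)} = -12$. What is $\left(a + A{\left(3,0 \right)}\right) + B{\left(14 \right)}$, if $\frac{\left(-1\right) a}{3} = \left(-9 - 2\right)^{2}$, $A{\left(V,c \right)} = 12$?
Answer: $-363$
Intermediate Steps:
$a = -363$ ($a = - 3 \left(-9 - 2\right)^{2} = - 3 \left(-11\right)^{2} = \left(-3\right) 121 = -363$)
$\left(a + A{\left(3,0 \right)}\right) + B{\left(14 \right)} = \left(-363 + 12\right) - 12 = -351 - 12 = -363$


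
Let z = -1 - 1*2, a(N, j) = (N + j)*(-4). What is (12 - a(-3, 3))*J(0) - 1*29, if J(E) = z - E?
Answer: -65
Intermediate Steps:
a(N, j) = -4*N - 4*j
z = -3 (z = -1 - 2 = -3)
J(E) = -3 - E
(12 - a(-3, 3))*J(0) - 1*29 = (12 - (-4*(-3) - 4*3))*(-3 - 1*0) - 1*29 = (12 - (12 - 12))*(-3 + 0) - 29 = (12 - 1*0)*(-3) - 29 = (12 + 0)*(-3) - 29 = 12*(-3) - 29 = -36 - 29 = -65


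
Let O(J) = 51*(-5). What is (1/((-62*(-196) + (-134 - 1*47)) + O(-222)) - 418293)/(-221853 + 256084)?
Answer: -4900720787/401050396 ≈ -12.220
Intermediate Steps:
O(J) = -255
(1/((-62*(-196) + (-134 - 1*47)) + O(-222)) - 418293)/(-221853 + 256084) = (1/((-62*(-196) + (-134 - 1*47)) - 255) - 418293)/(-221853 + 256084) = (1/((12152 + (-134 - 47)) - 255) - 418293)/34231 = (1/((12152 - 181) - 255) - 418293)*(1/34231) = (1/(11971 - 255) - 418293)*(1/34231) = (1/11716 - 418293)*(1/34231) = -4900720787/11716*1/34231 = -4900720787/401050396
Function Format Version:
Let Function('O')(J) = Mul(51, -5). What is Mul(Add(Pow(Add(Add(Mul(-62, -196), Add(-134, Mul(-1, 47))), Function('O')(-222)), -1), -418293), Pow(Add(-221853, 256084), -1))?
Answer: Rational(-4900720787, 401050396) ≈ -12.220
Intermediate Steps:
Function('O')(J) = -255
Mul(Add(Pow(Add(Add(Mul(-62, -196), Add(-134, Mul(-1, 47))), Function('O')(-222)), -1), -418293), Pow(Add(-221853, 256084), -1)) = Mul(Add(Pow(Add(Add(Mul(-62, -196), Add(-134, Mul(-1, 47))), -255), -1), -418293), Pow(Add(-221853, 256084), -1)) = Mul(Add(Pow(Add(Add(12152, Add(-134, -47)), -255), -1), -418293), Pow(34231, -1)) = Mul(Add(Pow(Add(Add(12152, -181), -255), -1), -418293), Rational(1, 34231)) = Mul(Add(Pow(Add(11971, -255), -1), -418293), Rational(1, 34231)) = Mul(Add(Pow(11716, -1), -418293), Rational(1, 34231)) = Mul(Add(Rational(1, 11716), -418293), Rational(1, 34231)) = Mul(Rational(-4900720787, 11716), Rational(1, 34231)) = Rational(-4900720787, 401050396)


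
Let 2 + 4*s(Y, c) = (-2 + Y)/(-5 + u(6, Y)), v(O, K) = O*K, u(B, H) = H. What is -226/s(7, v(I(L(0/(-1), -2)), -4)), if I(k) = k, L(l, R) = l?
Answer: -1808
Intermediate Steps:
v(O, K) = K*O
s(Y, c) = -½ + (-2 + Y)/(4*(-5 + Y)) (s(Y, c) = -½ + ((-2 + Y)/(-5 + Y))/4 = -½ + (-2 + Y)/(4*(-5 + Y)))
-226/s(7, v(I(L(0/(-1), -2)), -4)) = -226*4*(-5 + 7)/(8 - 1*7) = -226*8/(8 - 7) = -226/((¼)*(½)*1) = -226/⅛ = -226*8 = -1808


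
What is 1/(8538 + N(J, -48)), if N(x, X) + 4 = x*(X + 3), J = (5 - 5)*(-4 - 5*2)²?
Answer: 1/8534 ≈ 0.00011718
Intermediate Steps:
J = 0 (J = 0*(-4 - 10)² = 0*(-14)² = 0*196 = 0)
N(x, X) = -4 + x*(3 + X) (N(x, X) = -4 + x*(X + 3) = -4 + x*(3 + X))
1/(8538 + N(J, -48)) = 1/(8538 + (-4 + 3*0 - 48*0)) = 1/(8538 + (-4 + 0 + 0)) = 1/(8538 - 4) = 1/8534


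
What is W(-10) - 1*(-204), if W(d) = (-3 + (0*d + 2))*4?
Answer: 200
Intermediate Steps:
W(d) = -4 (W(d) = (-3 + (0 + 2))*4 = (-3 + 2)*4 = -1*4 = -4)
W(-10) - 1*(-204) = -4 - 1*(-204) = -4 + 204 = 200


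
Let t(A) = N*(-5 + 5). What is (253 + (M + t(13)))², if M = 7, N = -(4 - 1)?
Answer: 67600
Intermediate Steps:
N = -3 (N = -1*3 = -3)
t(A) = 0 (t(A) = -3*(-5 + 5) = -3*0 = 0)
(253 + (M + t(13)))² = (253 + (7 + 0))² = (253 + 7)² = 260² = 67600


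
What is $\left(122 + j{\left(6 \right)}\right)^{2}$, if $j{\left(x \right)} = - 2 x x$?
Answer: $2500$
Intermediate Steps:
$j{\left(x \right)} = - 2 x^{2}$
$\left(122 + j{\left(6 \right)}\right)^{2} = \left(122 - 2 \cdot 6^{2}\right)^{2} = \left(122 - 72\right)^{2} = 50^{2} = 2500$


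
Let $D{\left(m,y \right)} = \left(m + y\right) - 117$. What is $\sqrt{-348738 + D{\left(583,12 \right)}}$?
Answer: $2 i \sqrt{87065} \approx 590.14 i$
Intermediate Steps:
$D{\left(m,y \right)} = -117 + m + y$
$\sqrt{-348738 + D{\left(583,12 \right)}} = \sqrt{-348738 + \left(-117 + 583 + 12\right)} = \sqrt{-348738 + 478} = \sqrt{-348260} = 2 i \sqrt{87065}$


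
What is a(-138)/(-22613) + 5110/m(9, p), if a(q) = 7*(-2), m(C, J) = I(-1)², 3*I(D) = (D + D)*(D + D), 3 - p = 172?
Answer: 519986047/180904 ≈ 2874.4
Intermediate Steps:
p = -169 (p = 3 - 1*172 = 3 - 172 = -169)
I(D) = 4*D²/3 (I(D) = ((D + D)*(D + D))/3 = ((2*D)*(2*D))/3 = (4*D²)/3 = 4*D²/3)
m(C, J) = 16/9 (m(C, J) = ((4/3)*(-1)²)² = ((4/3)*1)² = (4/3)² = 16/9)
a(q) = -14
a(-138)/(-22613) + 5110/m(9, p) = -14/(-22613) + 5110/(16/9) = -14*(-1/22613) + 5110*(9/16) = 14/22613 + 22995/8 = 519986047/180904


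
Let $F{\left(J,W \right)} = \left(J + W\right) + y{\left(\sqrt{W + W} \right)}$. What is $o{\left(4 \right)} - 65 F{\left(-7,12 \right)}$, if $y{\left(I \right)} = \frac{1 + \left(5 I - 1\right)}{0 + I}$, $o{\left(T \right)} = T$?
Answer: $-646$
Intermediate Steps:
$y{\left(I \right)} = 5$ ($y{\left(I \right)} = \frac{1 + \left(-1 + 5 I\right)}{I} = \frac{5 I}{I} = 5$)
$F{\left(J,W \right)} = 5 + J + W$ ($F{\left(J,W \right)} = \left(J + W\right) + 5 = 5 + J + W$)
$o{\left(4 \right)} - 65 F{\left(-7,12 \right)} = 4 - 65 \left(5 - 7 + 12\right) = 4 - 650 = -646$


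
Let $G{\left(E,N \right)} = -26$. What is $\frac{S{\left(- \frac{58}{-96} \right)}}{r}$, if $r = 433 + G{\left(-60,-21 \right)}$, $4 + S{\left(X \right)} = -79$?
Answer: $- \frac{83}{407} \approx -0.20393$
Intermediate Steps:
$S{\left(X \right)} = -83$ ($S{\left(X \right)} = -4 - 79 = -83$)
$r = 407$ ($r = 433 - 26 = 407$)
$\frac{S{\left(- \frac{58}{-96} \right)}}{r} = - \frac{83}{407}$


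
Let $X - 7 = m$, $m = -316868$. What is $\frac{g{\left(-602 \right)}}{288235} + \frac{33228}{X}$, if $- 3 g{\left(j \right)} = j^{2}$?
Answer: $- \frac{143564111584}{273991291005} \approx -0.52397$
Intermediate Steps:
$g{\left(j \right)} = - \frac{j^{2}}{3}$
$X = -316861$ ($X = 7 - 316868 = -316861$)
$\frac{g{\left(-602 \right)}}{288235} + \frac{33228}{X} = \frac{\left(- \frac{1}{3}\right) \left(-602\right)^{2}}{288235} + \frac{33228}{-316861} = \left(- \frac{1}{3}\right) 362404 \cdot \frac{1}{288235} + 33228 \left(- \frac{1}{316861}\right) = \left(- \frac{362404}{3}\right) \frac{1}{288235} - \frac{33228}{316861} = - \frac{362404}{864705} - \frac{33228}{316861} = - \frac{143564111584}{273991291005}$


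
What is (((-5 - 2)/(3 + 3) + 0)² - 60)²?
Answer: 4456321/1296 ≈ 3438.5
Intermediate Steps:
(((-5 - 2)/(3 + 3) + 0)² - 60)² = ((-7/6 + 0)² - 60)² = ((-7/6)² - 60)² = (49/36 - 60)² = (-2111/36)² = 4456321/1296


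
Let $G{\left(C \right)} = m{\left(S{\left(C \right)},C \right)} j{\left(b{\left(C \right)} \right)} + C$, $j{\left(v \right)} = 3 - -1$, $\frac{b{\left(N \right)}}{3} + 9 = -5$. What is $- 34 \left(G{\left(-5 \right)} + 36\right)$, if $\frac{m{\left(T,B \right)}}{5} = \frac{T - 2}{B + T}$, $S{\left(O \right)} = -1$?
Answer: $-1394$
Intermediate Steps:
$b{\left(N \right)} = -42$ ($b{\left(N \right)} = -27 + 3 \left(-5\right) = -27 - 15 = -42$)
$m{\left(T,B \right)} = \frac{5 \left(-2 + T\right)}{B + T}$ ($m{\left(T,B \right)} = 5 \frac{T - 2}{B + T} = 5 \frac{-2 + T}{B + T} = \frac{5 \left(-2 + T\right)}{B + T}$)
$j{\left(v \right)} = 4$ ($j{\left(v \right)} = 3 + 1 = 4$)
$G{\left(C \right)} = C - \frac{60}{-1 + C}$ ($G{\left(C \right)} = \frac{5 \left(-2 - 1\right)}{C - 1} \cdot 4 + C = 5 \frac{1}{-1 + C} \left(-3\right) 4 + C = - \frac{15}{-1 + C} 4 + C = - \frac{60}{-1 + C} + C = C - \frac{60}{-1 + C}$)
$- 34 \left(G{\left(-5 \right)} + 36\right) = - 34 \left(\frac{-60 - 5 \left(-1 - 5\right)}{-1 - 5} + 36\right) = - 34 \left(\frac{-60 - -30}{-6} + 36\right) = - 34 \left(- \frac{-60 + 30}{6} + 36\right) = - 34 \left(\left(- \frac{1}{6}\right) \left(-30\right) + 36\right) = - 34 \left(5 + 36\right) = \left(-34\right) 41 = -1394$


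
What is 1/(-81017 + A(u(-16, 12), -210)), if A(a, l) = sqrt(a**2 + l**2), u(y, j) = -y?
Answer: -81017/6563709933 - 2*sqrt(11089)/6563709933 ≈ -1.2375e-5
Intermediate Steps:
1/(-81017 + A(u(-16, 12), -210)) = 1/(-81017 + sqrt((-1*(-16))**2 + (-210)**2)) = 1/(-81017 + sqrt(16**2 + 44100)) = 1/(-81017 + sqrt(256 + 44100)) = 1/(-81017 + sqrt(44356)) = 1/(-81017 + 2*sqrt(11089))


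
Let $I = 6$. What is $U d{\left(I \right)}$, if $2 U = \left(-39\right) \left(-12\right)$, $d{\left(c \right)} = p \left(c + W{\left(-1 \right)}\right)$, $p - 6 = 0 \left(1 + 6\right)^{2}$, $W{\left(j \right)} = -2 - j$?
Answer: $7020$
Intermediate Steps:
$p = 6$ ($p = 6 + 0 \left(1 + 6\right)^{2} = 6 + 0 \cdot 7^{2} = 6 + 0 \cdot 49 = 6 + 0 = 6$)
$d{\left(c \right)} = -6 + 6 c$ ($d{\left(c \right)} = 6 \left(c - 1\right) = 6 \left(-1 + c\right) = -6 + 6 c$)
$U = 234$ ($U = \frac{\left(-39\right) \left(-12\right)}{2} = \frac{1}{2} \cdot 468 = 234$)
$U d{\left(I \right)} = 234 \left(-6 + 6 \cdot 6\right) = 234 \left(-6 + 36\right) = 234 \cdot 30 = 7020$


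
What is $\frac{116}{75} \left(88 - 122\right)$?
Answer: $- \frac{3944}{75} \approx -52.587$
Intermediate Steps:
$\frac{116}{75} \left(88 - 122\right) = 116 \cdot \frac{1}{75} \left(-34\right) = \frac{116}{75} \left(-34\right) = - \frac{3944}{75}$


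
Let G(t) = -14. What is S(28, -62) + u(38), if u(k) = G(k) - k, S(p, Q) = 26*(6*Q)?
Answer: -9724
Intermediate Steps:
S(p, Q) = 156*Q
u(k) = -14 - k
S(28, -62) + u(38) = 156*(-62) + (-14 - 1*38) = -9672 + (-14 - 38) = -9672 - 52 = -9724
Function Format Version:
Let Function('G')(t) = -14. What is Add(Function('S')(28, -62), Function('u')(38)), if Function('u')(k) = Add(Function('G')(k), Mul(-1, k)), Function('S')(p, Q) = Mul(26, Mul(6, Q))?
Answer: -9724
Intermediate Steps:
Function('S')(p, Q) = Mul(156, Q)
Function('u')(k) = Add(-14, Mul(-1, k))
Add(Function('S')(28, -62), Function('u')(38)) = Add(Mul(156, -62), Add(-14, Mul(-1, 38))) = Add(-9672, Add(-14, -38)) = Add(-9672, -52) = -9724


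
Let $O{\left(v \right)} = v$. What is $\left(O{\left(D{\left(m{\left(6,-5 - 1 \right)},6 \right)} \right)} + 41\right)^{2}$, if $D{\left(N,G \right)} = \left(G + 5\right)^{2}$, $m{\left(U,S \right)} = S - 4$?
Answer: $26244$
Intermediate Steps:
$m{\left(U,S \right)} = -4 + S$
$D{\left(N,G \right)} = \left(5 + G\right)^{2}$
$\left(O{\left(D{\left(m{\left(6,-5 - 1 \right)},6 \right)} \right)} + 41\right)^{2} = \left(\left(5 + 6\right)^{2} + 41\right)^{2} = \left(11^{2} + 41\right)^{2} = \left(121 + 41\right)^{2} = 162^{2} = 26244$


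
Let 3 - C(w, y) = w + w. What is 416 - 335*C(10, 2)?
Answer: 6111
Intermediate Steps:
C(w, y) = 3 - 2*w (C(w, y) = 3 - (w + w) = 3 - 2*w)
416 - 335*C(10, 2) = 416 - 335*(3 - 2*10) = 416 - 335*(3 - 20) = 416 - 335*(-17) = 416 + 5695 = 6111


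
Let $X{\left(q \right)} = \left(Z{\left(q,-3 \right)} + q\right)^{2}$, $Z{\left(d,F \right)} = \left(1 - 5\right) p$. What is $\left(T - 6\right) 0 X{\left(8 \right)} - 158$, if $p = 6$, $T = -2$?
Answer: $-158$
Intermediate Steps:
$Z{\left(d,F \right)} = -24$ ($Z{\left(d,F \right)} = \left(1 - 5\right) 6 = \left(-4\right) 6 = -24$)
$X{\left(q \right)} = \left(-24 + q\right)^{2}$
$\left(T - 6\right) 0 X{\left(8 \right)} - 158 = \left(-2 - 6\right) 0 \left(-24 + 8\right)^{2} - 158 = \left(-8\right) 0 \left(-16\right)^{2} - 158 = 0 \cdot 256 - 158 = 0 - 158 = -158$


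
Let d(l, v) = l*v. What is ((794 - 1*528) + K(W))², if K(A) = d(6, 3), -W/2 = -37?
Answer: 80656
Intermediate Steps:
W = 74 (W = -2*(-37) = 74)
K(A) = 18 (K(A) = 6*3 = 18)
((794 - 1*528) + K(W))² = ((794 - 1*528) + 18)² = ((794 - 528) + 18)² = (266 + 18)² = 284² = 80656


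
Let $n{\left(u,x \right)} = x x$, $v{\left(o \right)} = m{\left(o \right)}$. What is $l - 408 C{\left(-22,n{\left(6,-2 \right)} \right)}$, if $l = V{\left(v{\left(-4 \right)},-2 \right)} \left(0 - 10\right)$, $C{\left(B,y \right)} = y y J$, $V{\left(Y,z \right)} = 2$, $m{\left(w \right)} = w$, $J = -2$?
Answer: $13036$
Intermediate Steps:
$v{\left(o \right)} = o$
$n{\left(u,x \right)} = x^{2}$
$C{\left(B,y \right)} = - 2 y^{2}$ ($C{\left(B,y \right)} = y y \left(-2\right) = y^{2} \left(-2\right) = - 2 y^{2}$)
$l = -20$ ($l = 2 \left(0 - 10\right) = 2 \left(-10\right) = -20$)
$l - 408 C{\left(-22,n{\left(6,-2 \right)} \right)} = -20 - 408 \left(- 2 \left(\left(-2\right)^{2}\right)^{2}\right) = -20 - 408 \left(- 2 \cdot 4^{2}\right) = -20 - 408 \left(\left(-2\right) 16\right) = -20 - -13056 = -20 + 13056 = 13036$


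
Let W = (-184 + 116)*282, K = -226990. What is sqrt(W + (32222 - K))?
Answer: 2*sqrt(60009) ≈ 489.93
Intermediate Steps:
W = -19176 (W = -68*282 = -19176)
sqrt(W + (32222 - K)) = sqrt(-19176 + (32222 - 1*(-226990))) = sqrt(-19176 + (32222 + 226990)) = sqrt(-19176 + 259212) = sqrt(240036) = 2*sqrt(60009)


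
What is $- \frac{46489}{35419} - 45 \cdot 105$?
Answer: $- \frac{167401264}{35419} \approx -4726.3$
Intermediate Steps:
$- \frac{46489}{35419} - 45 \cdot 105 = \left(-46489\right) \frac{1}{35419} - 4725 = - \frac{46489}{35419} - 4725 = - \frac{167401264}{35419}$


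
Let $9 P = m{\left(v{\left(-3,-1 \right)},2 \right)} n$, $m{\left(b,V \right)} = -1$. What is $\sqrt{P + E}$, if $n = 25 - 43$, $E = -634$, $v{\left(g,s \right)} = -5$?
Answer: $2 i \sqrt{158} \approx 25.14 i$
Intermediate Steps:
$n = -18$
$P = 2$ ($P = \frac{\left(-1\right) \left(-18\right)}{9} = \frac{1}{9} \cdot 18 = 2$)
$\sqrt{P + E} = \sqrt{2 - 634} = \sqrt{-632} = 2 i \sqrt{158}$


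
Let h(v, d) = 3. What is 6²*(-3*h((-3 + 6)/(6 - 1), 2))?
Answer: -324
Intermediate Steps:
6²*(-3*h((-3 + 6)/(6 - 1), 2)) = 6²*(-3*3) = 36*(-9) = -324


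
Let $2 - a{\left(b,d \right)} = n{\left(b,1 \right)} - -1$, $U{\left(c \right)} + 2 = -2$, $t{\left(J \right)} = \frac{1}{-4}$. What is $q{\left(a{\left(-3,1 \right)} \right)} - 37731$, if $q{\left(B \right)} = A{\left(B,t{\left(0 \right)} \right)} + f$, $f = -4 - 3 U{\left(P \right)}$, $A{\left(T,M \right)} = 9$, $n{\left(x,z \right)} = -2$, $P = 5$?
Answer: $-37714$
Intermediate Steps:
$t{\left(J \right)} = - \frac{1}{4}$
$U{\left(c \right)} = -4$ ($U{\left(c \right)} = -2 - 2 = -4$)
$a{\left(b,d \right)} = 3$ ($a{\left(b,d \right)} = 2 - \left(-2 - -1\right) = 2 - \left(-2 + 1\right) = 2 - -1 = 2 + 1 = 3$)
$f = 8$ ($f = -4 - -12 = -4 + 12 = 8$)
$q{\left(B \right)} = 17$ ($q{\left(B \right)} = 9 + 8 = 17$)
$q{\left(a{\left(-3,1 \right)} \right)} - 37731 = 17 - 37731 = -37714$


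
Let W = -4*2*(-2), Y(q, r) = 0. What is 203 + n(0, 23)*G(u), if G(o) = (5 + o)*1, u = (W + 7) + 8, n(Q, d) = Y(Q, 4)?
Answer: 203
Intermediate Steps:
n(Q, d) = 0
W = 16 (W = -8*(-2) = 16)
u = 31 (u = (16 + 7) + 8 = 23 + 8 = 31)
G(o) = 5 + o
203 + n(0, 23)*G(u) = 203 + 0*(5 + 31) = 203 + 0*36 = 203 + 0 = 203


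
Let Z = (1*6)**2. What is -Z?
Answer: -36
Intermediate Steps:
Z = 36 (Z = 6**2 = 36)
-Z = -1*36 = -36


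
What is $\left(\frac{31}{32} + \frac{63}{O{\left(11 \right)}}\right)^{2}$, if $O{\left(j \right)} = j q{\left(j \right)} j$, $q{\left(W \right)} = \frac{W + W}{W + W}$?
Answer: $\frac{33258289}{14992384} \approx 2.2183$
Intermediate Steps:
$q{\left(W \right)} = 1$ ($q{\left(W \right)} = \frac{2 W}{2 W} = 2 W \frac{1}{2 W} = 1$)
$O{\left(j \right)} = j^{2}$ ($O{\left(j \right)} = j 1 j = j j = j^{2}$)
$\left(\frac{31}{32} + \frac{63}{O{\left(11 \right)}}\right)^{2} = \left(\frac{31}{32} + \frac{63}{11^{2}}\right)^{2} = \left(31 \cdot \frac{1}{32} + \frac{63}{121}\right)^{2} = \left(\frac{31}{32} + 63 \cdot \frac{1}{121}\right)^{2} = \left(\frac{31}{32} + \frac{63}{121}\right)^{2} = \left(\frac{5767}{3872}\right)^{2} = \frac{33258289}{14992384}$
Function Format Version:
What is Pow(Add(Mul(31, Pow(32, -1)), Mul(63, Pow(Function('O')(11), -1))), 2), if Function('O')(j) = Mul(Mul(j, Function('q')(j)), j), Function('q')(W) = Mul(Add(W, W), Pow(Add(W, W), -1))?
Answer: Rational(33258289, 14992384) ≈ 2.2183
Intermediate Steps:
Function('q')(W) = 1 (Function('q')(W) = Mul(Mul(2, W), Pow(Mul(2, W), -1)) = Mul(Mul(2, W), Mul(Rational(1, 2), Pow(W, -1))) = 1)
Function('O')(j) = Pow(j, 2) (Function('O')(j) = Mul(Mul(j, 1), j) = Mul(j, j) = Pow(j, 2))
Pow(Add(Mul(31, Pow(32, -1)), Mul(63, Pow(Function('O')(11), -1))), 2) = Pow(Add(Mul(31, Pow(32, -1)), Mul(63, Pow(Pow(11, 2), -1))), 2) = Pow(Add(Mul(31, Rational(1, 32)), Mul(63, Pow(121, -1))), 2) = Pow(Add(Rational(31, 32), Mul(63, Rational(1, 121))), 2) = Pow(Add(Rational(31, 32), Rational(63, 121)), 2) = Pow(Rational(5767, 3872), 2) = Rational(33258289, 14992384)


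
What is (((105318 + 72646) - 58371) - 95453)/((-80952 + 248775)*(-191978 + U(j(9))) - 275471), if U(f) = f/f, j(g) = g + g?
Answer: -12070/16109215771 ≈ -7.4926e-7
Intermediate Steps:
j(g) = 2*g
U(f) = 1
(((105318 + 72646) - 58371) - 95453)/((-80952 + 248775)*(-191978 + U(j(9))) - 275471) = (((105318 + 72646) - 58371) - 95453)/((-80952 + 248775)*(-191978 + 1) - 275471) = ((177964 - 58371) - 95453)/(167823*(-191977) - 275471) = (119593 - 95453)/(-32218156071 - 275471) = 24140/(-32218431542) = 24140*(-1/32218431542) = -12070/16109215771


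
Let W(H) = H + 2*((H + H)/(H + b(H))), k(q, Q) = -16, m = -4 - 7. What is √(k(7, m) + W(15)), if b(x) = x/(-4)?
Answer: √39/3 ≈ 2.0817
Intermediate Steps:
b(x) = -x/4 (b(x) = x*(-¼) = -x/4)
m = -11
W(H) = 16/3 + H (W(H) = H + 2*((H + H)/(H - H/4)) = H + 2*((2*H)/((3*H/4))) = H + 2*((2*H)*(4/(3*H))) = H + 2*(8/3) = H + 16/3 = 16/3 + H)
√(k(7, m) + W(15)) = √(-16 + (16/3 + 15)) = √(-16 + 61/3) = √(13/3) = √39/3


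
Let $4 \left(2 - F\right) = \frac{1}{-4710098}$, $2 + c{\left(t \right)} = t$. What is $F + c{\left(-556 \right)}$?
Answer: $- \frac{10475257951}{18840392} \approx -556.0$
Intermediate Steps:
$c{\left(t \right)} = -2 + t$
$F = \frac{37680785}{18840392}$ ($F = 2 - \frac{1}{4 \left(-4710098\right)} = 2 - - \frac{1}{18840392} = 2 + \frac{1}{18840392} = \frac{37680785}{18840392} \approx 2.0$)
$F + c{\left(-556 \right)} = \frac{37680785}{18840392} - 558 = - \frac{10475257951}{18840392}$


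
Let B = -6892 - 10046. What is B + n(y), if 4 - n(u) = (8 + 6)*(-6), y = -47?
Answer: -16850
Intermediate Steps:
B = -16938
n(u) = 88 (n(u) = 4 - (8 + 6)*(-6) = 4 - 14*(-6) = 4 - 1*(-84) = 4 + 84 = 88)
B + n(y) = -16938 + 88 = -16850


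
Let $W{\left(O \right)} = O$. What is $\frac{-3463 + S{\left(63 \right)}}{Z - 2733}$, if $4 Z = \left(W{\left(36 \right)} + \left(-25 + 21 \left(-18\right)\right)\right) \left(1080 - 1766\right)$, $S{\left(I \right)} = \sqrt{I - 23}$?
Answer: $- \frac{6926}{120415} + \frac{4 \sqrt{10}}{120415} \approx -0.057413$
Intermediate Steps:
$S{\left(I \right)} = \sqrt{-23 + I}$
$Z = \frac{125881}{2}$ ($Z = \frac{\left(36 + \left(-25 + 21 \left(-18\right)\right)\right) \left(1080 - 1766\right)}{4} = \frac{\left(36 - 403\right) \left(-686\right)}{4} = \frac{\left(-367\right) \left(-686\right)}{4} = \frac{1}{4} \cdot 251762 = \frac{125881}{2} \approx 62941.0$)
$\frac{-3463 + S{\left(63 \right)}}{Z - 2733} = \frac{-3463 + \sqrt{-23 + 63}}{\frac{125881}{2} - 2733} = \frac{-3463 + \sqrt{40}}{\frac{120415}{2}} = \left(-3463 + 2 \sqrt{10}\right) \frac{2}{120415} = - \frac{6926}{120415} + \frac{4 \sqrt{10}}{120415}$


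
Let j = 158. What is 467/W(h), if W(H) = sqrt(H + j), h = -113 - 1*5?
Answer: 467*sqrt(10)/20 ≈ 73.839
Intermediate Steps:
h = -118 (h = -113 - 5 = -118)
W(H) = sqrt(158 + H) (W(H) = sqrt(H + 158) = sqrt(158 + H))
467/W(h) = 467/(sqrt(158 - 118)) = 467/(sqrt(40)) = 467/((2*sqrt(10))) = 467*(sqrt(10)/20) = 467*sqrt(10)/20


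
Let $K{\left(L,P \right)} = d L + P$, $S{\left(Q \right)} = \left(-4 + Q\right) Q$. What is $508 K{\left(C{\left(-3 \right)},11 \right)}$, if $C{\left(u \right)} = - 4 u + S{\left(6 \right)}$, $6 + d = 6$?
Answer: $5588$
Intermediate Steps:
$d = 0$ ($d = -6 + 6 = 0$)
$S{\left(Q \right)} = Q \left(-4 + Q\right)$
$C{\left(u \right)} = 12 - 4 u$ ($C{\left(u \right)} = - 4 u + 6 \left(-4 + 6\right) = - 4 u + 6 \cdot 2 = - 4 u + 12 = 12 - 4 u$)
$K{\left(L,P \right)} = P$ ($K{\left(L,P \right)} = 0 L + P = 0 + P = P$)
$508 K{\left(C{\left(-3 \right)},11 \right)} = 508 \cdot 11 = 5588$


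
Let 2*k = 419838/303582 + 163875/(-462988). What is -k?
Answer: -24105075949/46851607672 ≈ -0.51450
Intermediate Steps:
k = 24105075949/46851607672 (k = (419838/303582 + 163875/(-462988))/2 = (419838*(1/303582) + 163875*(-1/462988))/2 = (69973/50597 - 163875/462988)/2 = (½)*(24105075949/23425803836) = 24105075949/46851607672 ≈ 0.51450)
-k = -1*24105075949/46851607672 = -24105075949/46851607672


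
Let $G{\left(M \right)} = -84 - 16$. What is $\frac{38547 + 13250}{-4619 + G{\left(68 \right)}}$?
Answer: $- \frac{51797}{4719} \approx -10.976$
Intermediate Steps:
$G{\left(M \right)} = -100$
$\frac{38547 + 13250}{-4619 + G{\left(68 \right)}} = \frac{38547 + 13250}{-4619 - 100} = \frac{51797}{-4719} = 51797 \left(- \frac{1}{4719}\right) = - \frac{51797}{4719}$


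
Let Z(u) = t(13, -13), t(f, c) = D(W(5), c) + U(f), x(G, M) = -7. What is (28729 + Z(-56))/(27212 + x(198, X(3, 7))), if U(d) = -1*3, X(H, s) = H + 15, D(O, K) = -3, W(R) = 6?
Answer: 28723/27205 ≈ 1.0558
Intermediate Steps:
X(H, s) = 15 + H
U(d) = -3
t(f, c) = -6 (t(f, c) = -3 - 3 = -6)
Z(u) = -6
(28729 + Z(-56))/(27212 + x(198, X(3, 7))) = (28729 - 6)/(27212 - 7) = 28723/27205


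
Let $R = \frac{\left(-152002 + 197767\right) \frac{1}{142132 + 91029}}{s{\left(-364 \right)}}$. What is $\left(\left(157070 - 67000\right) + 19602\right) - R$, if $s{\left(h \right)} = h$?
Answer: $\frac{9307928927653}{84870604} \approx 1.0967 \cdot 10^{5}$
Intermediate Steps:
$R = - \frac{45765}{84870604}$ ($R = \frac{\left(-152002 + 197767\right) \frac{1}{142132 + 91029}}{-364} = \frac{45765}{233161} \left(- \frac{1}{364}\right) = - \frac{45765}{84870604} \approx -0.00053923$)
$\left(\left(157070 - 67000\right) + 19602\right) - R = \left(\left(157070 - 67000\right) + 19602\right) - - \frac{45765}{84870604} = \left(90070 + 19602\right) + \frac{45765}{84870604} = 109672 + \frac{45765}{84870604} = \frac{9307928927653}{84870604}$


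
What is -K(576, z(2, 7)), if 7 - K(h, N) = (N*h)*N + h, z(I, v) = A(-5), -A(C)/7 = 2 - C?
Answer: 1383545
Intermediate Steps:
A(C) = -14 + 7*C (A(C) = -7*(2 - C) = -14 + 7*C)
z(I, v) = -49 (z(I, v) = -14 + 7*(-5) = -14 - 35 = -49)
K(h, N) = 7 - h - h*N² (K(h, N) = 7 - ((N*h)*N + h) = 7 - (h*N² + h) = 7 - (h + h*N²) = 7 + (-h - h*N²) = 7 - h - h*N²)
-K(576, z(2, 7)) = -(7 - 1*576 - 1*576*(-49)²) = -(7 - 576 - 1*576*2401) = -(7 - 576 - 1382976) = -1*(-1383545) = 1383545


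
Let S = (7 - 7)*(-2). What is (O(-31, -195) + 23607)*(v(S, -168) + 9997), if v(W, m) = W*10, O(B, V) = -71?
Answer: 235289392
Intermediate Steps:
S = 0 (S = 0*(-2) = 0)
v(W, m) = 10*W
(O(-31, -195) + 23607)*(v(S, -168) + 9997) = (-71 + 23607)*(10*0 + 9997) = 23536*(0 + 9997) = 23536*9997 = 235289392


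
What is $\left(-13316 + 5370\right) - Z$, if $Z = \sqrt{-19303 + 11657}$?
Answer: $-7946 - i \sqrt{7646} \approx -7946.0 - 87.441 i$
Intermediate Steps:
$Z = i \sqrt{7646}$ ($Z = \sqrt{-7646} = i \sqrt{7646} \approx 87.441 i$)
$\left(-13316 + 5370\right) - Z = \left(-13316 + 5370\right) - i \sqrt{7646} = -7946 - i \sqrt{7646}$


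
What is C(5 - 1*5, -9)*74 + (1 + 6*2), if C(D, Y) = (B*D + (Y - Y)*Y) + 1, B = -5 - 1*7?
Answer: 87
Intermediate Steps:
B = -12 (B = -5 - 7 = -12)
C(D, Y) = 1 - 12*D (C(D, Y) = (-12*D + (Y - Y)*Y) + 1 = (-12*D + 0*Y) + 1 = (-12*D + 0) + 1 = -12*D + 1 = 1 - 12*D)
C(5 - 1*5, -9)*74 + (1 + 6*2) = (1 - 12*(5 - 1*5))*74 + (1 + 6*2) = (1 - 12*(5 - 5))*74 + (1 + 12) = (1 - 12*0)*74 + 13 = (1 + 0)*74 + 13 = 1*74 + 13 = 74 + 13 = 87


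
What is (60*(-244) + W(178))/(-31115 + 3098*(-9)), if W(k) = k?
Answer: 14462/58997 ≈ 0.24513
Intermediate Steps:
(60*(-244) + W(178))/(-31115 + 3098*(-9)) = (60*(-244) + 178)/(-31115 + 3098*(-9)) = (-14640 + 178)/(-31115 - 27882) = -14462/(-58997) = -14462*(-1/58997) = 14462/58997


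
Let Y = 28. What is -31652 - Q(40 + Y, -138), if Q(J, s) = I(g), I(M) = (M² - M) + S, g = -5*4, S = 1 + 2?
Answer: -32075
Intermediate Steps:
S = 3
g = -20
I(M) = 3 + M² - M (I(M) = (M² - M) + 3 = 3 + M² - M)
Q(J, s) = 423 (Q(J, s) = 3 + (-20)² - 1*(-20) = 3 + 400 + 20 = 423)
-31652 - Q(40 + Y, -138) = -31652 - 1*423 = -31652 - 423 = -32075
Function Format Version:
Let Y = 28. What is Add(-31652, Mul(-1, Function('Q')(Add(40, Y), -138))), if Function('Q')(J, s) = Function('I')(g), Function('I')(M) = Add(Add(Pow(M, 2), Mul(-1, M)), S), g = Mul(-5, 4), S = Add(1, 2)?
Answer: -32075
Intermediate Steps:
S = 3
g = -20
Function('I')(M) = Add(3, Pow(M, 2), Mul(-1, M)) (Function('I')(M) = Add(Add(Pow(M, 2), Mul(-1, M)), 3) = Add(3, Pow(M, 2), Mul(-1, M)))
Function('Q')(J, s) = 423 (Function('Q')(J, s) = Add(3, Pow(-20, 2), Mul(-1, -20)) = Add(3, 400, 20) = 423)
Add(-31652, Mul(-1, Function('Q')(Add(40, Y), -138))) = Add(-31652, Mul(-1, 423)) = Add(-31652, -423) = -32075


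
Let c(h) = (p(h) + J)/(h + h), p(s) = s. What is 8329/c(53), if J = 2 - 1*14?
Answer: 882874/41 ≈ 21534.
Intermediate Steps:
J = -12 (J = 2 - 14 = -12)
c(h) = (-12 + h)/(2*h) (c(h) = (h - 12)/(h + h) = (-12 + h)/((2*h)) = (-12 + h)*(1/(2*h)) = (-12 + h)/(2*h))
8329/c(53) = 8329/(((½)*(-12 + 53)/53)) = 8329/(((½)*(1/53)*41)) = 8329/(41/106) = 8329*(106/41) = 882874/41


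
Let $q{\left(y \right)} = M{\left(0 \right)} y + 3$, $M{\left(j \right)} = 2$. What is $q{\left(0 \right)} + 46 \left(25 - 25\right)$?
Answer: $3$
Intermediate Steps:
$q{\left(y \right)} = 3 + 2 y$ ($q{\left(y \right)} = 2 y + 3 = 3 + 2 y$)
$q{\left(0 \right)} + 46 \left(25 - 25\right) = \left(3 + 2 \cdot 0\right) + 46 \left(25 - 25\right) = \left(3 + 0\right) + 46 \cdot 0 = 3 + 0 = 3$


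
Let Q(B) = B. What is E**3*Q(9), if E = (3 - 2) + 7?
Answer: 4608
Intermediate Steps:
E = 8 (E = 1 + 7 = 8)
E**3*Q(9) = 8**3*9 = 512*9 = 4608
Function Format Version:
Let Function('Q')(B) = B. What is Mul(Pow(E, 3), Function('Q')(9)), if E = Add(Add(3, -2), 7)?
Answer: 4608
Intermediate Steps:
E = 8 (E = Add(1, 7) = 8)
Mul(Pow(E, 3), Function('Q')(9)) = Mul(Pow(8, 3), 9) = Mul(512, 9) = 4608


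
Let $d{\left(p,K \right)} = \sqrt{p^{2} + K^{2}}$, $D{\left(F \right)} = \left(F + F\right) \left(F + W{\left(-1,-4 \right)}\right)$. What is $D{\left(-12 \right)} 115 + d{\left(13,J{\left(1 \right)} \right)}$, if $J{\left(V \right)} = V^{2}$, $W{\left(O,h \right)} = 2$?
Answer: $27600 + \sqrt{170} \approx 27613.0$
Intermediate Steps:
$D{\left(F \right)} = 2 F \left(2 + F\right)$ ($D{\left(F \right)} = \left(F + F\right) \left(F + 2\right) = 2 F \left(2 + F\right)$)
$d{\left(p,K \right)} = \sqrt{K^{2} + p^{2}}$
$D{\left(-12 \right)} 115 + d{\left(13,J{\left(1 \right)} \right)} = 2 \left(-12\right) \left(2 - 12\right) 115 + \sqrt{\left(1^{2}\right)^{2} + 13^{2}} = 2 \left(-12\right) \left(-10\right) 115 + \sqrt{1^{2} + 169} = 240 \cdot 115 + \sqrt{1 + 169} = 27600 + \sqrt{170}$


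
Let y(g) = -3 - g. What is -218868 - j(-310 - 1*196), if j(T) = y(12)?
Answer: -218853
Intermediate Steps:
j(T) = -15 (j(T) = -3 - 1*12 = -3 - 12 = -15)
-218868 - j(-310 - 1*196) = -218868 - 1*(-15) = -218868 + 15 = -218853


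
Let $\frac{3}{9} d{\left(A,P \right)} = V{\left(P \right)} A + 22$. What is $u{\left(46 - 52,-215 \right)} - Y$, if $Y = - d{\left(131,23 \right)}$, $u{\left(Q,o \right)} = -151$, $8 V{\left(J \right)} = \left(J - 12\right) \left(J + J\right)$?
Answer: $\frac{99089}{4} \approx 24772.0$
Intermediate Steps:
$V{\left(J \right)} = \frac{J \left(-12 + J\right)}{4}$ ($V{\left(J \right)} = \frac{\left(J - 12\right) \left(J + J\right)}{8} = \frac{\left(-12 + J\right) 2 J}{8} = \frac{2 J \left(-12 + J\right)}{8} = \frac{J \left(-12 + J\right)}{4}$)
$d{\left(A,P \right)} = 66 + \frac{3 A P \left(-12 + P\right)}{4}$ ($d{\left(A,P \right)} = 3 \left(\frac{P \left(-12 + P\right)}{4} A + 22\right) = 3 \left(\frac{A P \left(-12 + P\right)}{4} + 22\right) = 3 \left(22 + \frac{A P \left(-12 + P\right)}{4}\right) = 66 + \frac{3 A P \left(-12 + P\right)}{4}$)
$Y = - \frac{99693}{4}$ ($Y = - (66 + \frac{3}{4} \cdot 131 \cdot 23 \left(-12 + 23\right)) = - (66 + \frac{3}{4} \cdot 131 \cdot 23 \cdot 11) = - (66 + \frac{99429}{4}) = \left(-1\right) \frac{99693}{4} = - \frac{99693}{4} \approx -24923.0$)
$u{\left(46 - 52,-215 \right)} - Y = -151 - - \frac{99693}{4} = -151 + \frac{99693}{4} = \frac{99089}{4}$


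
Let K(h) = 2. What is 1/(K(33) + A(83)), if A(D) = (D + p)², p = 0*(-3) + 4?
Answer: 1/7571 ≈ 0.00013208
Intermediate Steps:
p = 4 (p = 0 + 4 = 4)
A(D) = (4 + D)² (A(D) = (D + 4)² = (4 + D)²)
1/(K(33) + A(83)) = 1/(2 + (4 + 83)²) = 1/(2 + 87²) = 1/(2 + 7569) = 1/7571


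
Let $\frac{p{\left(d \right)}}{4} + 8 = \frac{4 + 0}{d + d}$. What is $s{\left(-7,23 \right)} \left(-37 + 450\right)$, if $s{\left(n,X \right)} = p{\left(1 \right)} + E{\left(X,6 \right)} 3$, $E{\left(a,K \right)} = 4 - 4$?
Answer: $-9912$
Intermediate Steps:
$p{\left(d \right)} = -32 + \frac{8}{d}$ ($p{\left(d \right)} = -32 + 4 \frac{4 + 0}{d + d} = -32 + 4 \frac{4}{2 d} = -32 + 4 \cdot 4 \frac{1}{2 d} = -32 + 4 \frac{2}{d} = -32 + \frac{8}{d}$)
$E{\left(a,K \right)} = 0$ ($E{\left(a,K \right)} = 4 - 4 = 0$)
$s{\left(n,X \right)} = -24$ ($s{\left(n,X \right)} = \left(-32 + \frac{8}{1}\right) + 0 \cdot 3 = \left(-32 + 8 \cdot 1\right) + 0 = \left(-32 + 8\right) + 0 = -24 + 0 = -24$)
$s{\left(-7,23 \right)} \left(-37 + 450\right) = - 24 \left(-37 + 450\right) = \left(-24\right) 413 = -9912$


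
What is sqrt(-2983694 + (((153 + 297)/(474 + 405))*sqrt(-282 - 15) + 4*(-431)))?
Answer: sqrt(-256295149882 + 131850*I*sqrt(33))/293 ≈ 0.0025531 + 1727.8*I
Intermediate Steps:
sqrt(-2983694 + (((153 + 297)/(474 + 405))*sqrt(-282 - 15) + 4*(-431))) = sqrt(-2983694 + ((450/879)*sqrt(-297) - 1724)) = sqrt(-2983694 + ((450*(1/879))*(3*I*sqrt(33)) - 1724)) = sqrt(-2983694 + (150*(3*I*sqrt(33))/293 - 1724)) = sqrt(-2983694 + (450*I*sqrt(33)/293 - 1724)) = sqrt(-2983694 + (-1724 + 450*I*sqrt(33)/293)) = sqrt(-2985418 + 450*I*sqrt(33)/293)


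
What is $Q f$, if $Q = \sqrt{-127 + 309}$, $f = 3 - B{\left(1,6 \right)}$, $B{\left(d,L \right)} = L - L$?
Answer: $3 \sqrt{182} \approx 40.472$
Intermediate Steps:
$B{\left(d,L \right)} = 0$
$f = 3$ ($f = 3 - 0 = 3 + 0 = 3$)
$Q = \sqrt{182} \approx 13.491$
$Q f = \sqrt{182} \cdot 3 = 3 \sqrt{182}$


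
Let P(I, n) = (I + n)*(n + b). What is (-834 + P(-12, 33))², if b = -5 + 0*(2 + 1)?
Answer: 60516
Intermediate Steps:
b = -5 (b = -5 + 0*3 = -5 + 0 = -5)
P(I, n) = (-5 + n)*(I + n) (P(I, n) = (I + n)*(n - 5) = (I + n)*(-5 + n) = (-5 + n)*(I + n))
(-834 + P(-12, 33))² = (-834 + (33² - 5*(-12) - 5*33 - 12*33))² = (-834 + (1089 + 60 - 165 - 396))² = (-834 + 588)² = (-246)² = 60516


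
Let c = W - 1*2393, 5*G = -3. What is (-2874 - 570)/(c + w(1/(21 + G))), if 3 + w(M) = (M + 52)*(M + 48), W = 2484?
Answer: -35831376/26934961 ≈ -1.3303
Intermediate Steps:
G = -⅗ (G = (⅕)*(-3) = -⅗ ≈ -0.60000)
w(M) = -3 + (48 + M)*(52 + M) (w(M) = -3 + (M + 52)*(M + 48) = -3 + (52 + M)*(48 + M) = -3 + (48 + M)*(52 + M))
c = 91 (c = 2484 - 1*2393 = 2484 - 2393 = 91)
(-2874 - 570)/(c + w(1/(21 + G))) = (-2874 - 570)/(91 + (2493 + (1/(21 - ⅗))² + 100/(21 - ⅗))) = -3444/(91 + (2493 + (1/(102/5))² + 100/(102/5))) = -3444/(91 + (2493 + (5/102)² + 100*(5/102))) = -3444/(91 + (2493 + 25/10404 + 250/51)) = -3444/(91 + 25988197/10404) = -3444/26934961/10404 = -3444*10404/26934961 = -35831376/26934961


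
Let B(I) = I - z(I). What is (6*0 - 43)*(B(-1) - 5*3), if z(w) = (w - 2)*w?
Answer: 817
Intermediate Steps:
z(w) = w*(-2 + w) (z(w) = (-2 + w)*w = w*(-2 + w))
B(I) = I - I*(-2 + I)
(6*0 - 43)*(B(-1) - 5*3) = (6*0 - 43)*(-(3 - 1*(-1)) - 5*3) = (0 - 43)*(-(3 + 1) - 15) = -43*(-1*4 - 15) = -43*(-4 - 15) = -43*(-19) = 817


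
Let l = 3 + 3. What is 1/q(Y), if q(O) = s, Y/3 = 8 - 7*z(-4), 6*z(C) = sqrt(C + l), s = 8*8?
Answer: 1/64 ≈ 0.015625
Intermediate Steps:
l = 6
s = 64
z(C) = sqrt(6 + C)/6 (z(C) = sqrt(C + 6)/6 = sqrt(6 + C)/6)
Y = 24 - 7*sqrt(2)/2 (Y = 3*(8 - 7*sqrt(6 - 4)/6) = 3*(8 - 7*sqrt(2)/6) = 24 - 7*sqrt(2)/2 ≈ 19.050)
q(O) = 64
1/q(Y) = 1/64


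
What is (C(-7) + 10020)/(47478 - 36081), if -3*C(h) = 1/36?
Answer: 1082159/1230876 ≈ 0.87918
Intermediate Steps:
C(h) = -1/108 (C(h) = -1/3/36 = -1/3*1/36 = -1/108)
(C(-7) + 10020)/(47478 - 36081) = (-1/108 + 10020)/(47478 - 36081) = (1082159/108)/11397 = (1082159/108)*(1/11397) = 1082159/1230876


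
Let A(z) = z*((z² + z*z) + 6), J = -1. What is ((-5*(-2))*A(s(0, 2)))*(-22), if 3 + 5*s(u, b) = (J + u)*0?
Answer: 22176/25 ≈ 887.04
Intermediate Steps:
s(u, b) = -⅗ (s(u, b) = -⅗ + ((-1 + u)*0)/5 = -⅗ + (⅕)*0 = -⅗ + 0 = -⅗)
A(z) = z*(6 + 2*z²) (A(z) = z*((z² + z²) + 6) = z*(2*z² + 6) = z*(6 + 2*z²))
((-5*(-2))*A(s(0, 2)))*(-22) = ((-5*(-2))*(2*(-⅗)*(3 + (-⅗)²)))*(-22) = (10*(2*(-⅗)*(3 + 9/25)))*(-22) = (10*(2*(-⅗)*(84/25)))*(-22) = (10*(-504/125))*(-22) = -1008/25*(-22) = 22176/25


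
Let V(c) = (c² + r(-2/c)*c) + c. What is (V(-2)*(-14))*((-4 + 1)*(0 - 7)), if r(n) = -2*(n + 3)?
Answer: -5292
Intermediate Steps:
r(n) = -6 - 2*n (r(n) = -2*(3 + n) = -6 - 2*n)
V(c) = c + c² + c*(-6 + 4/c) (V(c) = (c² + (-6 - (-4)/c)*c) + c = (c² + (-6 + 4/c)*c) + c = (c² + c*(-6 + 4/c)) + c = c + c² + c*(-6 + 4/c))
(V(-2)*(-14))*((-4 + 1)*(0 - 7)) = ((4 - 2*(-5 - 2))*(-14))*((-4 + 1)*(0 - 7)) = ((4 - 2*(-7))*(-14))*(-3*(-7)) = ((4 + 14)*(-14))*21 = (18*(-14))*21 = -252*21 = -5292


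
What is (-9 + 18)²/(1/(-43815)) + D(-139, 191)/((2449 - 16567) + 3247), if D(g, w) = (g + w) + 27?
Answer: -38581342144/10871 ≈ -3.5490e+6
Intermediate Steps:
D(g, w) = 27 + g + w
(-9 + 18)²/(1/(-43815)) + D(-139, 191)/((2449 - 16567) + 3247) = (-9 + 18)²/(1/(-43815)) + (27 - 139 + 191)/((2449 - 16567) + 3247) = 9²/(-1/43815) + 79/(-14118 + 3247) = 81*(-43815) + 79/(-10871) = -3549015 + 79*(-1/10871) = -3549015 - 79/10871 = -38581342144/10871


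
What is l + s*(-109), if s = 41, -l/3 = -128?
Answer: -4085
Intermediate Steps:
l = 384 (l = -3*(-128) = 384)
l + s*(-109) = 384 + 41*(-109) = 384 - 4469 = -4085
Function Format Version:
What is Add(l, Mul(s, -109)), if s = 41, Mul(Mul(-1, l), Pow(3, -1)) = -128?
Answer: -4085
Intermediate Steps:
l = 384 (l = Mul(-3, -128) = 384)
Add(l, Mul(s, -109)) = Add(384, Mul(41, -109)) = Add(384, -4469) = -4085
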